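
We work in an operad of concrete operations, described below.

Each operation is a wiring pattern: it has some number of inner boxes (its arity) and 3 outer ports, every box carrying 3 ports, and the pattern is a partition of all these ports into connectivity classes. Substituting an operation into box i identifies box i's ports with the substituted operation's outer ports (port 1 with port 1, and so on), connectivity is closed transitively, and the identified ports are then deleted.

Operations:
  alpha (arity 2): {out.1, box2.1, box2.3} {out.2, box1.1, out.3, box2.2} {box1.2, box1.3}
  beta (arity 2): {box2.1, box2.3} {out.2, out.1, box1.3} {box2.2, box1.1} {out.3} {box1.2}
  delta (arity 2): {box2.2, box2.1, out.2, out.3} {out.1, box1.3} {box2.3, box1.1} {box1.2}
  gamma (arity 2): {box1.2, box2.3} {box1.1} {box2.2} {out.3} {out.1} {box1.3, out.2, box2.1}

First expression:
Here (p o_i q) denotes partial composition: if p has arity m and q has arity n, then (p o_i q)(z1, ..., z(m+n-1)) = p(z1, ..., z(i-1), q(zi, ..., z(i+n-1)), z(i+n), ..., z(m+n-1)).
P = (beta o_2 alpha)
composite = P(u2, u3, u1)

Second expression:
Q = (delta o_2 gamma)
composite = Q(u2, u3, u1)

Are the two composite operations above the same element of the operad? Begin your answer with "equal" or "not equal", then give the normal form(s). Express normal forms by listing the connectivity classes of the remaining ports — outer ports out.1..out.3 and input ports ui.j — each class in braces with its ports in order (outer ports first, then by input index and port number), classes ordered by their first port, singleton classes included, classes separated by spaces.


not equal; the first gives {out.1, out.2, u2.3} {out.3} {u1.1, u1.2, u1.3, u2.1, u3.1} {u2.2} {u3.2, u3.3} and the second {out.1, u2.3} {out.2, out.3, u1.1, u3.3} {u1.2} {u1.3, u3.2} {u2.1} {u2.2} {u3.1}

The first expression reduces to {out.1, out.2, u2.3} {out.3} {u1.1, u1.2, u1.3, u2.1, u3.1} {u2.2} {u3.2, u3.3}
The second expression reduces to {out.1, u2.3} {out.2, out.3, u1.1, u3.3} {u1.2} {u1.3, u3.2} {u2.1} {u2.2} {u3.1}
No match — not equal.


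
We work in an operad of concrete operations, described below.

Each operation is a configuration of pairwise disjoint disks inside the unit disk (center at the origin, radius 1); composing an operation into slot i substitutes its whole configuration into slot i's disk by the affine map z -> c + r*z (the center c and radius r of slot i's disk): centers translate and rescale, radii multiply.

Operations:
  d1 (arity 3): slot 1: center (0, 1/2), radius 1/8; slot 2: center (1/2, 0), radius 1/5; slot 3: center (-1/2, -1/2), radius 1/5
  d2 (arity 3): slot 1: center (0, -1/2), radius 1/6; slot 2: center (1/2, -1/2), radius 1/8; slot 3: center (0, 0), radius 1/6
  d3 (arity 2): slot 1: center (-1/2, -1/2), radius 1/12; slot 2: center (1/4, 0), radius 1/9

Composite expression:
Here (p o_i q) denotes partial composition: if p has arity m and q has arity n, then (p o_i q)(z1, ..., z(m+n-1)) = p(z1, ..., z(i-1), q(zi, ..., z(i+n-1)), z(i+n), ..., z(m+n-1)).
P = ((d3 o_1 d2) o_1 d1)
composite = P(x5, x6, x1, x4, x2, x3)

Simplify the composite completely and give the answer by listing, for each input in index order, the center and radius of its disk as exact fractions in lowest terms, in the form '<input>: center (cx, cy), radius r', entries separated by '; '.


Follow each x-input down from d3: c' goes to c + r*c', radius to r*r'.
x5: after 3 affine steps, its disk has center (-1/2, -77/144), radius 1/576
x6: after 3 affine steps, its disk has center (-71/144, -13/24), radius 1/360
x1: after 3 affine steps, its disk has center (-73/144, -79/144), radius 1/360
x4: after 2 affine steps, its disk has center (-11/24, -13/24), radius 1/96
x2: after 2 affine steps, its disk has center (-1/2, -1/2), radius 1/72
x3: after 1 affine step, its disk has center (1/4, 0), radius 1/9

x1: center (-73/144, -79/144), radius 1/360; x2: center (-1/2, -1/2), radius 1/72; x3: center (1/4, 0), radius 1/9; x4: center (-11/24, -13/24), radius 1/96; x5: center (-1/2, -77/144), radius 1/576; x6: center (-71/144, -13/24), radius 1/360


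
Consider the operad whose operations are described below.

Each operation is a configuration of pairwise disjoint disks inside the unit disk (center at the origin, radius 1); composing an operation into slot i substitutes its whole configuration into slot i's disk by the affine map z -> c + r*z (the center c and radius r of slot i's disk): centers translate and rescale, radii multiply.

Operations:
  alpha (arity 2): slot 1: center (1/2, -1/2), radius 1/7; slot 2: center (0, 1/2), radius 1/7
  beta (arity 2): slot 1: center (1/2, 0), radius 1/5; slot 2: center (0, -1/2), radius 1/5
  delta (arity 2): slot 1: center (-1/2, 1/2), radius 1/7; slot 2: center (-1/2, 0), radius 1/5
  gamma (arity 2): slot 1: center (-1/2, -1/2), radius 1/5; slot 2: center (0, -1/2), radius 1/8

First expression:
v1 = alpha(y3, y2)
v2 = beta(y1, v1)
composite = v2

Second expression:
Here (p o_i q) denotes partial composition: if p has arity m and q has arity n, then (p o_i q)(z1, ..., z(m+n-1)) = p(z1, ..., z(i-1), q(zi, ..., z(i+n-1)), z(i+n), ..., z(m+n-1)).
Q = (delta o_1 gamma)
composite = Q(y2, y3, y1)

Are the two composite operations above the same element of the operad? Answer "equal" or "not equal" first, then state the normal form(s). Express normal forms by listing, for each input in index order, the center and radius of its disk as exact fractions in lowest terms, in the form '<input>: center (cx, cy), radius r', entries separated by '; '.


not equal — first y1: center (1/2, 0), radius 1/5; y2: center (0, -2/5), radius 1/35; y3: center (1/10, -3/5), radius 1/35, second y1: center (-1/2, 0), radius 1/5; y2: center (-4/7, 3/7), radius 1/35; y3: center (-1/2, 3/7), radius 1/56

Normal form of the first expression: y1: center (1/2, 0), radius 1/5; y2: center (0, -2/5), radius 1/35; y3: center (1/10, -3/5), radius 1/35
Normal form of the second expression: y1: center (-1/2, 0), radius 1/5; y2: center (-4/7, 3/7), radius 1/35; y3: center (-1/2, 3/7), radius 1/56
They disagree, so not equal.


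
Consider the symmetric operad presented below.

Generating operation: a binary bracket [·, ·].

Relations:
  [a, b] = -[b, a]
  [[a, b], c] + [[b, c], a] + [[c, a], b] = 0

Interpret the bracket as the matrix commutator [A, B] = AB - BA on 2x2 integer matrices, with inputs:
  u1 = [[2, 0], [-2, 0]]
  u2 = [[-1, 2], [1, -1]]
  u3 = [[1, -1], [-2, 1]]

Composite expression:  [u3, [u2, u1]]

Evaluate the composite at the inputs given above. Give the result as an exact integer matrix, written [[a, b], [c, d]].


[[-10, -8], [16, 10]]

[u2, u1] = [[-4, -4], [2, 4]]
[u3, [u2, u1]] = [[-10, -8], [16, 10]]


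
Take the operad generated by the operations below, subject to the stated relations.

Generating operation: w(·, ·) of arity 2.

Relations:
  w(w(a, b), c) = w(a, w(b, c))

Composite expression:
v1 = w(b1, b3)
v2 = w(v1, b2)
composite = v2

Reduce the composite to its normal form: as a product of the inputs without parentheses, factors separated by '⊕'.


b1 ⊕ b3 ⊕ b2

The w-tree's shape is irrelevant; the b-reading-order decides.
w(b1, b3) collapses to b1 ⊕ b3
w(w(b1, b3), b2) collapses to b1 ⊕ b3 ⊕ b2


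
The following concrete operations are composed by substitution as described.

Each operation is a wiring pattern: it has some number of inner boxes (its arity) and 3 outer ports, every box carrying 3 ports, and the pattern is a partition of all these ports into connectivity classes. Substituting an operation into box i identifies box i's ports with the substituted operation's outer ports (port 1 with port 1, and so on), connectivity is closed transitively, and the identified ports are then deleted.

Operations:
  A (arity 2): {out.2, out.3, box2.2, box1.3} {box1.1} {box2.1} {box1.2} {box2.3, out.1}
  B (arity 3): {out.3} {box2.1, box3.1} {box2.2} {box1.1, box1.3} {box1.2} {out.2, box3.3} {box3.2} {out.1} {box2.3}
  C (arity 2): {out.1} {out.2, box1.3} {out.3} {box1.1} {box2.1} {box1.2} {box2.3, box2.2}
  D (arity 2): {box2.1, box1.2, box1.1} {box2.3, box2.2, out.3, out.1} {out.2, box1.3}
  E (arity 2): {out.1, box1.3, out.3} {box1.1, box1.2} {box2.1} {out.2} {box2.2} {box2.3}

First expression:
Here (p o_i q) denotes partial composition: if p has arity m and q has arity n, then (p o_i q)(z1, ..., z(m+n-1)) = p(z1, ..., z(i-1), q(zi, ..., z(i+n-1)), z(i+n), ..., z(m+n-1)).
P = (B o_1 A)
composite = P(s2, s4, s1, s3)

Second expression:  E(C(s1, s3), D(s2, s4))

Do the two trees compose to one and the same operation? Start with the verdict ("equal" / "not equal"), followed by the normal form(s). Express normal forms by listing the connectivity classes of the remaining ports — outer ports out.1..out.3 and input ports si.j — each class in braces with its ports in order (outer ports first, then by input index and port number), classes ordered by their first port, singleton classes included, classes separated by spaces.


not equal; the first gives {out.1} {out.2, s3.3} {out.3} {s1.1, s3.1} {s1.2} {s1.3} {s2.1} {s2.2} {s2.3, s4.2, s4.3} {s3.2} {s4.1} and the second {out.1, out.3} {out.2} {s1.1} {s1.2} {s1.3} {s2.1, s2.2, s4.1} {s2.3} {s3.1} {s3.2, s3.3} {s4.2, s4.3}

In normal form, the first expression is {out.1} {out.2, s3.3} {out.3} {s1.1, s3.1} {s1.2} {s1.3} {s2.1} {s2.2} {s2.3, s4.2, s4.3} {s3.2} {s4.1}
In normal form, the second expression is {out.1, out.3} {out.2} {s1.1} {s1.2} {s1.3} {s2.1, s2.2, s4.1} {s2.3} {s3.1} {s3.2, s3.3} {s4.2, s4.3}
No match — not equal.


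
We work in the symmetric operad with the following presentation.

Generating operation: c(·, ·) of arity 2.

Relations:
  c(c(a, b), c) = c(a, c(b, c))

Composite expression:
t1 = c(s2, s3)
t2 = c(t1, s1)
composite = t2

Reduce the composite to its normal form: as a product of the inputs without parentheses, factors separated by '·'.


s2 · s3 · s1

Key point: c is associative — brackets drop, the s-order remains.
c(s2, s3) flattens to s2 · s3
c(c(s2, s3), s1) flattens to s2 · s3 · s1


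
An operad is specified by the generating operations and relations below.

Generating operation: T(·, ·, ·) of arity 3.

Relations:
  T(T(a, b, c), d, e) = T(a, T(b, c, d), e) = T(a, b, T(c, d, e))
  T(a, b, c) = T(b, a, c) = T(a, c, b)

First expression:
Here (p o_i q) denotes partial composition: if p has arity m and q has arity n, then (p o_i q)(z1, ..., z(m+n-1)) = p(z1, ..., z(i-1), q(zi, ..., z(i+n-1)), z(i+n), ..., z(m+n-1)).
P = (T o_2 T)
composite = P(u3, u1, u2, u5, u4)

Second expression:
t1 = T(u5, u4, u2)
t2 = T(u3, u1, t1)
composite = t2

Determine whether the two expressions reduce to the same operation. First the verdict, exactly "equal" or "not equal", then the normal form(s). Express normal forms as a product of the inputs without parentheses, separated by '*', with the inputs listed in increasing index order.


Reducing the first expression gives u1 * u2 * u3 * u4 * u5
Reducing the second expression gives u1 * u2 * u3 * u4 * u5
Same normal form: equal.

equal — both sides give u1 * u2 * u3 * u4 * u5


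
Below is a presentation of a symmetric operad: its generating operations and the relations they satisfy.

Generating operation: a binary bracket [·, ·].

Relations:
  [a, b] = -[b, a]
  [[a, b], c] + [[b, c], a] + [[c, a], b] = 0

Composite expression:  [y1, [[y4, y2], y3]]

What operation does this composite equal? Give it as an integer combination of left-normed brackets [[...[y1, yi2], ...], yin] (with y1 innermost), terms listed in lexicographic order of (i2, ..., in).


Antisymmetry and Jacobi reduce to y1-anchored left-normed brackets.
Composite bracket: [y1, [[y4, y2], y3]]
Expanding via [a, b] = ab - ba: 8 signed words (2^3 = 8).
Coefficients come from the y1-initial words:
  sign of y1y2y4y3 is -1, so it contributes -[[[y1, y2], y4], y3]
  sign of y1y3y2y4 is +1, so it contributes +[[[y1, y3], y2], y4]
  sign of y1y3y4y2 is -1, so it contributes -[[[y1, y3], y4], y2]
  sign of y1y4y2y3 is +1, so it contributes +[[[y1, y4], y2], y3]

-[[[y1, y2], y4], y3] + [[[y1, y3], y2], y4] - [[[y1, y3], y4], y2] + [[[y1, y4], y2], y3]


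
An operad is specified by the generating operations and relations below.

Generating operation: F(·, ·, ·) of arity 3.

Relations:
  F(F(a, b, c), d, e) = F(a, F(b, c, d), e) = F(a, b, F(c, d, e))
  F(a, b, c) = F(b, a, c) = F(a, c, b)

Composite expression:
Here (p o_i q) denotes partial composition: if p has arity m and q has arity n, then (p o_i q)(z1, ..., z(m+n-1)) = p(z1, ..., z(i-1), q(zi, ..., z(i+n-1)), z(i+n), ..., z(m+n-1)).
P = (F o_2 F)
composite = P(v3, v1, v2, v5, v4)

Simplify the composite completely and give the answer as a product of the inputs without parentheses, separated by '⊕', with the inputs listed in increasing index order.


Any arrangement under F is one operation, so sort the v-inputs.
F(v1, v2, v5) linearizes to v1 ⊕ v2 ⊕ v5
F(v3, F(v1, v2, v5), v4) linearizes to v3 ⊕ v1 ⊕ v2 ⊕ v5 ⊕ v4
putting the inputs in ascending order: v1 ⊕ v2 ⊕ v3 ⊕ v4 ⊕ v5

v1 ⊕ v2 ⊕ v3 ⊕ v4 ⊕ v5


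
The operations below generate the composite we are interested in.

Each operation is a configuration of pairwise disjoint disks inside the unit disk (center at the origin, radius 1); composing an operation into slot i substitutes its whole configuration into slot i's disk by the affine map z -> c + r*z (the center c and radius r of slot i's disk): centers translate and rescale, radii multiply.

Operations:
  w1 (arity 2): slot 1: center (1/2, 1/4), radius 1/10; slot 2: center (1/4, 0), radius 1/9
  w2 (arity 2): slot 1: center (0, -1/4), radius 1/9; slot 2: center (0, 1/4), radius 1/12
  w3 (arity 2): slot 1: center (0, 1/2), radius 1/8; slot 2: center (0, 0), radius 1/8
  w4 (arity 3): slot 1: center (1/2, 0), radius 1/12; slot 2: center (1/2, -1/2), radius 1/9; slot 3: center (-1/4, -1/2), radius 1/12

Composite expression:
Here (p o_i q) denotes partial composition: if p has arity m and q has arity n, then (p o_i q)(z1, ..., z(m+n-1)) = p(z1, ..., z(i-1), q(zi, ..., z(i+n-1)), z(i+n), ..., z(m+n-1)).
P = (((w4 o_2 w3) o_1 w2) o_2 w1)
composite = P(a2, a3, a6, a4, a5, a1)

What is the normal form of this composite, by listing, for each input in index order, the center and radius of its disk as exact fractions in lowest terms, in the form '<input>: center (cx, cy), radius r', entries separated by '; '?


a1: center (-1/4, -1/2), radius 1/12; a2: center (1/2, -1/48), radius 1/108; a3: center (145/288, 13/576), radius 1/1440; a4: center (1/2, -4/9), radius 1/72; a5: center (1/2, -1/2), radius 1/72; a6: center (289/576, 1/48), radius 1/1296


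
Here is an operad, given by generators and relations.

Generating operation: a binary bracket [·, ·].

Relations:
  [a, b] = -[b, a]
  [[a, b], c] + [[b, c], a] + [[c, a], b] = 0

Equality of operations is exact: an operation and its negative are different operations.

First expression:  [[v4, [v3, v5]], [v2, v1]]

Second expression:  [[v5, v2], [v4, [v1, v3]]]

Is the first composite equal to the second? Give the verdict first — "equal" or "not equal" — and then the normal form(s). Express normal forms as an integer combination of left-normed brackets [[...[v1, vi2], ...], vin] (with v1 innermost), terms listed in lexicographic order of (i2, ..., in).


not equal — first -[[[[v1, v2], v3], v5], v4] + [[[[v1, v2], v4], v3], v5] - [[[[v1, v2], v4], v5], v3] + [[[[v1, v2], v5], v3], v4], second -[[[[v1, v3], v4], v2], v5] + [[[[v1, v3], v4], v5], v2]

The first expression, normalized: -[[[[v1, v2], v3], v5], v4] + [[[[v1, v2], v4], v3], v5] - [[[[v1, v2], v4], v5], v3] + [[[[v1, v2], v5], v3], v4]
The second expression, normalized: -[[[[v1, v3], v4], v2], v5] + [[[[v1, v3], v4], v5], v2]
They disagree, so not equal.


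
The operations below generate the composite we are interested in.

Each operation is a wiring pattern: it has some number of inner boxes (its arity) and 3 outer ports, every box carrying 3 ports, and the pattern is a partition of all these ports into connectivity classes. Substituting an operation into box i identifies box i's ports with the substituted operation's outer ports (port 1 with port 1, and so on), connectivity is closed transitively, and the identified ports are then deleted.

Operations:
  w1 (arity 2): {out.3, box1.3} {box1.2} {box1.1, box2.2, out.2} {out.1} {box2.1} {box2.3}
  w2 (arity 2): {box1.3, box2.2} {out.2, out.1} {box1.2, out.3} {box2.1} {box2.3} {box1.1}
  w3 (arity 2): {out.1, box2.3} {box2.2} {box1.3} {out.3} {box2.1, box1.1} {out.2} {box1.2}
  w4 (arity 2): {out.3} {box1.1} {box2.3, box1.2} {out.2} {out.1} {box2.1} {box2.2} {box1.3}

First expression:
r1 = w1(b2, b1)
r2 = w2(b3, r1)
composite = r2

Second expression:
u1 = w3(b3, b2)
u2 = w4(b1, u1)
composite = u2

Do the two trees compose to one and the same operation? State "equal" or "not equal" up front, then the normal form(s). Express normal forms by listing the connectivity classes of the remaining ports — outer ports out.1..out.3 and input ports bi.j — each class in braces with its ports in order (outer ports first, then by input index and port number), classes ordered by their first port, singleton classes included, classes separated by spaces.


Reducing the first expression gives {out.1, out.2} {out.3, b3.2} {b1.1} {b1.2, b2.1, b3.3} {b1.3} {b2.2} {b2.3} {b3.1}
Reducing the second expression gives {out.1} {out.2} {out.3} {b1.1} {b1.2} {b1.3} {b2.1, b3.1} {b2.2} {b2.3} {b3.2} {b3.3}
The forms do not match — not equal.

not equal; the first gives {out.1, out.2} {out.3, b3.2} {b1.1} {b1.2, b2.1, b3.3} {b1.3} {b2.2} {b2.3} {b3.1} and the second {out.1} {out.2} {out.3} {b1.1} {b1.2} {b1.3} {b2.1, b3.1} {b2.2} {b2.3} {b3.2} {b3.3}


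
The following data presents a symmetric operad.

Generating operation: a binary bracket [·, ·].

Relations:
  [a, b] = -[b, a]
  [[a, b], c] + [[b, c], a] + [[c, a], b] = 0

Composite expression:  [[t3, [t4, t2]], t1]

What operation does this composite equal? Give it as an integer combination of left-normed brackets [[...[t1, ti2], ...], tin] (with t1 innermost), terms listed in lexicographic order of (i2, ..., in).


-[[[t1, t2], t4], t3] + [[[t1, t3], t2], t4] - [[[t1, t3], t4], t2] + [[[t1, t4], t2], t3]

Left-normed coefficients sit on the t1-initial expansion words.
Composite bracket: [[t3, [t4, t2]], t1]
Expanding via [a, b] = ab - ba: 8 signed words (2^3 = 8).
Collect the words opening with t1:
  the word t1t2t4t3 carries sign -1 and contributes -[[[t1, t2], t4], t3]
  the word t1t3t2t4 carries sign +1 and contributes +[[[t1, t3], t2], t4]
  the word t1t3t4t2 carries sign -1 and contributes -[[[t1, t3], t4], t2]
  the word t1t4t2t3 carries sign +1 and contributes +[[[t1, t4], t2], t3]


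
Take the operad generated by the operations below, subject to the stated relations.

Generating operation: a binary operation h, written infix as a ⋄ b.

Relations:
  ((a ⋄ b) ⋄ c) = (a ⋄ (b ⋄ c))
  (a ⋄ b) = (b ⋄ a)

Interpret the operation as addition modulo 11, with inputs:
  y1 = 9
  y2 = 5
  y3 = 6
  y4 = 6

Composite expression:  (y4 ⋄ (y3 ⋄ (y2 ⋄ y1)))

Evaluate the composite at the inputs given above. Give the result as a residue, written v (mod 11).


(y2 ⋄ y1) = 3
(y3 ⋄ (y2 ⋄ y1)) = 9
(y4 ⋄ (y3 ⋄ (y2 ⋄ y1))) = 4

4 (mod 11)


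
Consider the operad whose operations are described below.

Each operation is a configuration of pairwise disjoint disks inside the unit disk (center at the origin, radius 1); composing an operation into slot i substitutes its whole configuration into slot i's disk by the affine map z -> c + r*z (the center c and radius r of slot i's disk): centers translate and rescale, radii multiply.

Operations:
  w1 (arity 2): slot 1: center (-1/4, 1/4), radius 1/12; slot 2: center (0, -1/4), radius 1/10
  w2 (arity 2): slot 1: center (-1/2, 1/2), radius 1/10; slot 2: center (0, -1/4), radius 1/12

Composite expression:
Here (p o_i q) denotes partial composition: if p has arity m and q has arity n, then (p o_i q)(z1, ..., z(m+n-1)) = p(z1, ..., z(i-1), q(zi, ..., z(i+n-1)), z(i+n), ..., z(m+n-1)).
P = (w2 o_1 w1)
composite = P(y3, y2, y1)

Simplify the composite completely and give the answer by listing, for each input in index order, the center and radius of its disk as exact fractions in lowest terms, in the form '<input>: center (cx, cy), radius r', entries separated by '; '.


y1: center (0, -1/4), radius 1/12; y2: center (-1/2, 19/40), radius 1/100; y3: center (-21/40, 21/40), radius 1/120

Affine substitution under w2: radii multiply and y-centers shift.
tracing y3 down its 2-map path: center (-21/40, 21/40), radius 1/120
tracing y2 down its 2-map path: center (-1/2, 19/40), radius 1/100
tracing y1 down its 1-map path: center (0, -1/4), radius 1/12


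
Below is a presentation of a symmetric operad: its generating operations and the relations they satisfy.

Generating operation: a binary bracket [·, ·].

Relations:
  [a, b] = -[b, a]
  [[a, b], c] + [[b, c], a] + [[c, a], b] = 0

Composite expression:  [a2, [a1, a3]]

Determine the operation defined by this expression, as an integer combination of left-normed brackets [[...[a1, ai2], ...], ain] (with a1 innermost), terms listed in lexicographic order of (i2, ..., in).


Left-normed coefficients sit on the a1-initial expansion words.
Composite bracket: [a2, [a1, a3]]
Under [a, b] = ab - ba we get 4 signed associative words (2^2 = 4).
Only words starting with a1 matter:
  from a1a3a2, sign -1: term -[[a1, a3], a2]

-[[a1, a3], a2]


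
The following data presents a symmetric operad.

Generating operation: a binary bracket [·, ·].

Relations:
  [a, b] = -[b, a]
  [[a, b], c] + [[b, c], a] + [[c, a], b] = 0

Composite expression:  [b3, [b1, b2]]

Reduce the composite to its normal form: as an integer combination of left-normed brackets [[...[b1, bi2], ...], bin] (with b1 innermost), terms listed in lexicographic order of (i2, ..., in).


-[[b1, b2], b3]

In the tensor algebra, words opening b1 carry the b1-anchored form.
Composite bracket: [b3, [b1, b2]]
The bracket unfolds into 4 signed words via [a, b] = ab - ba (2^2 = 4).
Only words starting with b1 matter:
  b1b2b3 appears with sign -1, giving the term -[[b1, b2], b3]


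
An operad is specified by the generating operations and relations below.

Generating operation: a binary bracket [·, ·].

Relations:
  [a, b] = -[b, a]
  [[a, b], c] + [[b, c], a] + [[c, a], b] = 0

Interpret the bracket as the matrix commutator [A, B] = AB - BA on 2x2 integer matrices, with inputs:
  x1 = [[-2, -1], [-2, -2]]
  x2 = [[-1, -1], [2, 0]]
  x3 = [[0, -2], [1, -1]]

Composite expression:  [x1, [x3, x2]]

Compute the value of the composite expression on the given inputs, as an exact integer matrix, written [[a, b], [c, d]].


[[-3, -6], [12, 3]]

[x3, x2] = [[-3, -3], [-3, 3]]
[x1, [x3, x2]] = [[-3, -6], [12, 3]]


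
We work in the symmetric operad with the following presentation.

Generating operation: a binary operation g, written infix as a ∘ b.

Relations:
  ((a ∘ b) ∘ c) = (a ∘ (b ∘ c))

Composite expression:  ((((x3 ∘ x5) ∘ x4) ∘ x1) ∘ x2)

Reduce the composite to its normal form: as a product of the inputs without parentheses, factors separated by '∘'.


x3 ∘ x5 ∘ x4 ∘ x1 ∘ x2

Every regrouping of g is equal, so read the x-inputs in written order.
(x3 ∘ x5) collapses to x3 ∘ x5
((x3 ∘ x5) ∘ x4) collapses to x3 ∘ x5 ∘ x4
(((x3 ∘ x5) ∘ x4) ∘ x1) collapses to x3 ∘ x5 ∘ x4 ∘ x1
((((x3 ∘ x5) ∘ x4) ∘ x1) ∘ x2) collapses to x3 ∘ x5 ∘ x4 ∘ x1 ∘ x2


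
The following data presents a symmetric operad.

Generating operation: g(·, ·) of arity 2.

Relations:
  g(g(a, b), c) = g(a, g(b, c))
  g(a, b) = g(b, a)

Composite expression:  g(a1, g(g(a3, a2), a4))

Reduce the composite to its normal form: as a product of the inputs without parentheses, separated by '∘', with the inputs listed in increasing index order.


a1 ∘ a2 ∘ a3 ∘ a4

With g associative and commutative, the a-input set is all that matters.
g(a3, a2) spells out as a3 ∘ a2
g(g(a3, a2), a4) spells out as a3 ∘ a2 ∘ a4
g(a1, g(g(a3, a2), a4)) spells out as a1 ∘ a3 ∘ a2 ∘ a4
reordering the factors by index: a1 ∘ a2 ∘ a3 ∘ a4


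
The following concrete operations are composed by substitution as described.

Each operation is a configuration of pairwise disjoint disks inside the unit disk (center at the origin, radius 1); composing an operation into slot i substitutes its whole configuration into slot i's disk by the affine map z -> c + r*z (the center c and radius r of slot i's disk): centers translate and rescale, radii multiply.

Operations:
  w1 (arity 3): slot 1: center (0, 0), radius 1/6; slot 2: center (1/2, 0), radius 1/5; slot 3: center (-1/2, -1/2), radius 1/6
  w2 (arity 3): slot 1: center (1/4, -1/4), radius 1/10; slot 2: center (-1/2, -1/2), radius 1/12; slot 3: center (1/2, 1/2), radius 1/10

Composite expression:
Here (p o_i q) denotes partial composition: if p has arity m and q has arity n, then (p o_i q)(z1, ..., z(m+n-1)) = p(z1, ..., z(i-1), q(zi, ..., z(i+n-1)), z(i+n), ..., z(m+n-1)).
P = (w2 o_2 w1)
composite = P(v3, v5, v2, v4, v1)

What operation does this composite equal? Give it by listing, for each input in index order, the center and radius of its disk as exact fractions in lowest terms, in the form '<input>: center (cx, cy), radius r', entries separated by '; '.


v1: center (1/2, 1/2), radius 1/10; v2: center (-11/24, -1/2), radius 1/60; v3: center (1/4, -1/4), radius 1/10; v4: center (-13/24, -13/24), radius 1/72; v5: center (-1/2, -1/2), radius 1/72


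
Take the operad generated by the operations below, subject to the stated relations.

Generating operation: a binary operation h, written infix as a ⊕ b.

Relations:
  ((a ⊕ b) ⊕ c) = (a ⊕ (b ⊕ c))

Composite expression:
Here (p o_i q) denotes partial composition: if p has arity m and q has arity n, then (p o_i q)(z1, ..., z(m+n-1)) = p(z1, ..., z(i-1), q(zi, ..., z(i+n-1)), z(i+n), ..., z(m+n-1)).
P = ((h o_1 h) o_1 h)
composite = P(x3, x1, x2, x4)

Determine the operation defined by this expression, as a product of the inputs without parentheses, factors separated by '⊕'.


x3 ⊕ x1 ⊕ x2 ⊕ x4

Associativity of h dissolves the nesting; only the x-input order survives.
(x3 ⊕ x1) linearizes to x3 ⊕ x1
((x3 ⊕ x1) ⊕ x2) linearizes to x3 ⊕ x1 ⊕ x2
(((x3 ⊕ x1) ⊕ x2) ⊕ x4) linearizes to x3 ⊕ x1 ⊕ x2 ⊕ x4


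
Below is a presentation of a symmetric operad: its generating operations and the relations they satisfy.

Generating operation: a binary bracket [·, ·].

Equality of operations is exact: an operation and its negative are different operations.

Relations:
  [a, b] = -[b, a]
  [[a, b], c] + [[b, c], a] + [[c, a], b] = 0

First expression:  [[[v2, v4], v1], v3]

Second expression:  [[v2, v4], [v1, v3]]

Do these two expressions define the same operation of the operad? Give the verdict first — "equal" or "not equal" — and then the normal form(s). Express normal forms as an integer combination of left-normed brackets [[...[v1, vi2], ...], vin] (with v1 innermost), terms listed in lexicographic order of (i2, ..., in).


not equal — first -[[[v1, v2], v4], v3] + [[[v1, v4], v2], v3], second -[[[v1, v3], v2], v4] + [[[v1, v3], v4], v2]

Normal form of the first expression: -[[[v1, v2], v4], v3] + [[[v1, v4], v2], v3]
Normal form of the second expression: -[[[v1, v3], v2], v4] + [[[v1, v3], v4], v2]
Different reductions; not equal.


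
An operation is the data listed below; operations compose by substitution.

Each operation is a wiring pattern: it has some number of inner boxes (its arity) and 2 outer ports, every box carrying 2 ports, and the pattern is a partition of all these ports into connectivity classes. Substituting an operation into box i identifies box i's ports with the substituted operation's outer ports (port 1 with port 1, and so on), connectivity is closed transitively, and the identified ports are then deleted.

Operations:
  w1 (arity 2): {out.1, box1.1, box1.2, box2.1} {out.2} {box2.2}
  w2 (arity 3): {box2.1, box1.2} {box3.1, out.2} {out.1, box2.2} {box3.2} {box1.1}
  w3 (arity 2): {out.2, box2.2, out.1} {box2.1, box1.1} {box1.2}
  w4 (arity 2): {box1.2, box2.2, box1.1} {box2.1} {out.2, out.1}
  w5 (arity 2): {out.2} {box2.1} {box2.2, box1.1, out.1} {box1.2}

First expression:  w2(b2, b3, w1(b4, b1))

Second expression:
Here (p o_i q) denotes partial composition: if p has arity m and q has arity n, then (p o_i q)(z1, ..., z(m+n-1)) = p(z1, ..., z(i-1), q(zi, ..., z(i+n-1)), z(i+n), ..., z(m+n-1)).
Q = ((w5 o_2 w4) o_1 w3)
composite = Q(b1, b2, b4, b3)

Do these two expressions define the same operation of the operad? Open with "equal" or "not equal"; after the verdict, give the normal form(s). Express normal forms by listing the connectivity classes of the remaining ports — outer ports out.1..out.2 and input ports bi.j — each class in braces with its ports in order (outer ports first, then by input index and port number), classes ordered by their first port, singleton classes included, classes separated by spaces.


Reducing the first expression gives {out.1, b3.2} {out.2, b1.1, b4.1, b4.2} {b1.2} {b2.1} {b2.2, b3.1}
Reducing the second expression gives {out.1, b2.2} {out.2} {b1.1, b2.1} {b1.2} {b3.1} {b3.2, b4.1, b4.2}
Different reductions; not equal.

not equal: they reduce to {out.1, b3.2} {out.2, b1.1, b4.1, b4.2} {b1.2} {b2.1} {b2.2, b3.1} and {out.1, b2.2} {out.2} {b1.1, b2.1} {b1.2} {b3.1} {b3.2, b4.1, b4.2}


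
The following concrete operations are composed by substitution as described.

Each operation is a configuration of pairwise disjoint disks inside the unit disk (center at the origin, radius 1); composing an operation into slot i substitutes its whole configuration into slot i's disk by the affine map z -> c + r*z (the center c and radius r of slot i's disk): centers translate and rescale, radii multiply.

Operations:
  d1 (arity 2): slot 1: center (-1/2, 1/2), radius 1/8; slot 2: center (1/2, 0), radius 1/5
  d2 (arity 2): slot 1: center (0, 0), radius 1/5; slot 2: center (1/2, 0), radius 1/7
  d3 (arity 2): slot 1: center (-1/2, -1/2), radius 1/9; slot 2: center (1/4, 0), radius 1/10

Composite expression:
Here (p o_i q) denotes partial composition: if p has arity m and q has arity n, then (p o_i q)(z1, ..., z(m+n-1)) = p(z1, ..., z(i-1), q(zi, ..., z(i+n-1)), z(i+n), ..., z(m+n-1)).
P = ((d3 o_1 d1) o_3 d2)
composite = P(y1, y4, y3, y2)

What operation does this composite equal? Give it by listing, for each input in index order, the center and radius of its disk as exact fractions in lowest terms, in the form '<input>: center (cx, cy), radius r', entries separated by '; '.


y1: center (-5/9, -4/9), radius 1/72; y2: center (3/10, 0), radius 1/70; y3: center (1/4, 0), radius 1/50; y4: center (-4/9, -1/2), radius 1/45

Affine substitution under d3: radii multiply and y-centers shift.
y1: after 2 affine steps, its disk has center (-5/9, -4/9), radius 1/72
y4: after 2 affine steps, its disk has center (-4/9, -1/2), radius 1/45
y3: after 2 affine steps, its disk has center (1/4, 0), radius 1/50
y2: after 2 affine steps, its disk has center (3/10, 0), radius 1/70


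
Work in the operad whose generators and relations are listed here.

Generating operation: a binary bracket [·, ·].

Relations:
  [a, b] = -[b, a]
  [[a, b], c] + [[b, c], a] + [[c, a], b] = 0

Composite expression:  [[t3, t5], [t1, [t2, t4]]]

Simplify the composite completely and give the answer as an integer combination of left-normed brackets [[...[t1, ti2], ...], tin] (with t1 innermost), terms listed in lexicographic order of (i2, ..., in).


A multilinear Lie element is pinned by t1-initial words (t1 innermost).
Composite bracket: [[t3, t5], [t1, [t2, t4]]]
Each bracket splits as ab - ba, giving 16 signed words (2^4 = 16).
Coefficients come from the t1-initial words:
  word t1t2t4t3t5 has sign -1, contributing -[[[[t1, t2], t4], t3], t5]
  word t1t2t4t5t3 has sign +1, contributing +[[[[t1, t2], t4], t5], t3]
  word t1t4t2t3t5 has sign +1, contributing +[[[[t1, t4], t2], t3], t5]
  word t1t4t2t5t3 has sign -1, contributing -[[[[t1, t4], t2], t5], t3]

-[[[[t1, t2], t4], t3], t5] + [[[[t1, t2], t4], t5], t3] + [[[[t1, t4], t2], t3], t5] - [[[[t1, t4], t2], t5], t3]


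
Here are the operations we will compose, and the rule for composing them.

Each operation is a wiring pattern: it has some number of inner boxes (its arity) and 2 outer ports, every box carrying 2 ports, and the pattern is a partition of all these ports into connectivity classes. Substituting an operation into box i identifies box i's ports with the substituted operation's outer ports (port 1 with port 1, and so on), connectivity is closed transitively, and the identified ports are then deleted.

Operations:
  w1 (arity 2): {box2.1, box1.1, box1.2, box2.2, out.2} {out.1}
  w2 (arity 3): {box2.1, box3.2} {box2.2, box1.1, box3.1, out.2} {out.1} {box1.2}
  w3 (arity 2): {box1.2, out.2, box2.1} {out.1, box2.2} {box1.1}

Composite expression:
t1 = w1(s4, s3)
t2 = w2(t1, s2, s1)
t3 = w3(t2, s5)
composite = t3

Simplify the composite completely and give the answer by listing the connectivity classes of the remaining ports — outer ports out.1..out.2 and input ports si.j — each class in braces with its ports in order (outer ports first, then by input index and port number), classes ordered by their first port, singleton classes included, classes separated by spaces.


{out.1, s5.2} {out.2, s1.1, s2.2, s5.1} {s1.2, s2.1} {s3.1, s3.2, s4.1, s4.2}

Reachability decides: close wires over w3-identified ports.
stage w1: inputs (s4, s3), connectivity {out.1} {out.2, s3.1, s3.2, s4.1, s4.2}, out.j its boundary
stage w2: inputs (s4, s3, s2, s1), connectivity {out.1} {out.2, s1.1, s2.2} {s1.2, s2.1} {s3.1, s3.2, s4.1, s4.2}, out.j its boundary
stage w3: inputs (s4, s3, s2, s1, s5), connectivity {out.1, s5.2} {out.2, s1.1, s2.2, s5.1} {s1.2, s2.1} {s3.1, s3.2, s4.1, s4.2}, out.j its boundary


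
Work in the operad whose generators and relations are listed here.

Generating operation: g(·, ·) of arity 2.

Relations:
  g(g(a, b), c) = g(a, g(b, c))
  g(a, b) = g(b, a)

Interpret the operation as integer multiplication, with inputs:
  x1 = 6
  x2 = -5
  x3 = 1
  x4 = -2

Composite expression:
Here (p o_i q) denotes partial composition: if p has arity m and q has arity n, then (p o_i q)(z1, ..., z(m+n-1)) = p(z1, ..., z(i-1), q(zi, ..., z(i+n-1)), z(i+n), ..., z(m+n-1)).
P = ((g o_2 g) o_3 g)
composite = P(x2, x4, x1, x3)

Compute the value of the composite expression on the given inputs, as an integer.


60

g(x1, x3) = 6
g(x4, g(x1, x3)) = -12
g(x2, g(x4, g(x1, x3))) = 60


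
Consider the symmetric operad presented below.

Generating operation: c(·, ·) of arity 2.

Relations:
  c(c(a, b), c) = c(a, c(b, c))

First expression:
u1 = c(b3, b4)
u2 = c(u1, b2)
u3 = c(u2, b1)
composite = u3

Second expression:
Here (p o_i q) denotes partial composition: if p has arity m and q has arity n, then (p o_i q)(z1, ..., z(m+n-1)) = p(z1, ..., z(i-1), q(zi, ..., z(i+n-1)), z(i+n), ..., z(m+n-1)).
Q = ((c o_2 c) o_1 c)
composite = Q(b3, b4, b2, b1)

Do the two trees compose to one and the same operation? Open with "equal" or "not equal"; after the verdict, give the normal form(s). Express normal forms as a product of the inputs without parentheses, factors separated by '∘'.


equal — both sides give b3 ∘ b4 ∘ b2 ∘ b1

Normal form of the first expression: b3 ∘ b4 ∘ b2 ∘ b1
Normal form of the second expression: b3 ∘ b4 ∘ b2 ∘ b1
The normal forms match — equal.


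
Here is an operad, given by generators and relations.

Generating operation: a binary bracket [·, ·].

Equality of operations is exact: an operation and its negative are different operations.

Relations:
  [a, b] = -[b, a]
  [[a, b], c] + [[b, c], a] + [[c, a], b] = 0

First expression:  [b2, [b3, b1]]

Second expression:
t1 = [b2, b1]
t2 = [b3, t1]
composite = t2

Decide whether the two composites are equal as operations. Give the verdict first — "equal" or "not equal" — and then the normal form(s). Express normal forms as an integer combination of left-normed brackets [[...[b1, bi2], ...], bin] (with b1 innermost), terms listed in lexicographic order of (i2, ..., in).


not equal: they reduce to [[b1, b3], b2] and [[b1, b2], b3]

The first expression, normalized: [[b1, b3], b2]
The second expression, normalized: [[b1, b2], b3]
The normal forms differ: not equal.


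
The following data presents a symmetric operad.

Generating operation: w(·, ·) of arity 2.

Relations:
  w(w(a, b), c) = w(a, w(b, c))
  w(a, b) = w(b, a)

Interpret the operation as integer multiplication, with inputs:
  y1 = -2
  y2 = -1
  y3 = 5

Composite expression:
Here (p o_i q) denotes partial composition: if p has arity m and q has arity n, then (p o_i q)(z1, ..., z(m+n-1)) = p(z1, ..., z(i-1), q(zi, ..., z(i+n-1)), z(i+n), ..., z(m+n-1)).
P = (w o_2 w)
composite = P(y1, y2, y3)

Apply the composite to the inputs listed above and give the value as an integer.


10

w(y2, y3) = -5
w(y1, w(y2, y3)) = 10


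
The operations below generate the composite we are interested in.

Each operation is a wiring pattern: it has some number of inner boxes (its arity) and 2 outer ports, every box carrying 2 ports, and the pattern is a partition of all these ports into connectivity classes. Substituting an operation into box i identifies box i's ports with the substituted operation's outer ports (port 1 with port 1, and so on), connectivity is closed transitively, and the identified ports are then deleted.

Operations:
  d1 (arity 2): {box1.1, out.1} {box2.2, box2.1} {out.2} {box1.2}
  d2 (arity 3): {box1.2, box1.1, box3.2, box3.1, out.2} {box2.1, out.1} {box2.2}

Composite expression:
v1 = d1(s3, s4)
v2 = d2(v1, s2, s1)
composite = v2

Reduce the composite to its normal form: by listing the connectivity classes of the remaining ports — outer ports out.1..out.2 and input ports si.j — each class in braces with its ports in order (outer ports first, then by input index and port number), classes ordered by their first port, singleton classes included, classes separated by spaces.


{out.1, s2.1} {out.2, s1.1, s1.2, s3.1} {s2.2} {s3.2} {s4.1, s4.2}

Two ports join when wires chain via d2-identified ports.
after d1, the pattern on (s3, s4) reads {out.1, s3.1} {out.2} {s3.2} {s4.1, s4.2} (out.j = its outer ports)
after d2, the pattern on (s3, s4, s2, s1) reads {out.1, s2.1} {out.2, s1.1, s1.2, s3.1} {s2.2} {s3.2} {s4.1, s4.2} (out.j = its outer ports)


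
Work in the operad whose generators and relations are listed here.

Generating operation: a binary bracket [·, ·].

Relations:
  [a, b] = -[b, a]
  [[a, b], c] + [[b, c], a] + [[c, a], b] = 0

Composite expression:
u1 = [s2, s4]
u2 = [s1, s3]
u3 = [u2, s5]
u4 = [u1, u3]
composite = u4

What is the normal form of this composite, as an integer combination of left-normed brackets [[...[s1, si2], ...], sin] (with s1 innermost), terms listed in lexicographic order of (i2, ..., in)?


-[[[[s1, s3], s5], s2], s4] + [[[[s1, s3], s5], s4], s2]

Skip Jacobi rewriting: expand, keep s1-initial words, read off terms.
Composite bracket: [[s2, s4], [[s1, s3], s5]]
Applying ab - ba throughout gives 16 signed words (2^4 = 16).
Keep just the words that open with s1:
  word s1s3s5s2s4 has sign -1, contributing -[[[[s1, s3], s5], s2], s4]
  word s1s3s5s4s2 has sign +1, contributing +[[[[s1, s3], s5], s4], s2]


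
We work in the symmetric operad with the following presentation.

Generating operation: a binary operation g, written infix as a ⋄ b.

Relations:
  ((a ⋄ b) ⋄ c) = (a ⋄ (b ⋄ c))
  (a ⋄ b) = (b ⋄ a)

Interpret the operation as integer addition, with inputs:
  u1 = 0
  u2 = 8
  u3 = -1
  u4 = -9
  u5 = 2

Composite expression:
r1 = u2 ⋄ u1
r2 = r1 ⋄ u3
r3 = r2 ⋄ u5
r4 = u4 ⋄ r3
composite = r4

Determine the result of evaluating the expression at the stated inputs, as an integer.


0

(u2 ⋄ u1) = 8
((u2 ⋄ u1) ⋄ u3) = 7
(((u2 ⋄ u1) ⋄ u3) ⋄ u5) = 9
(u4 ⋄ (((u2 ⋄ u1) ⋄ u3) ⋄ u5)) = 0


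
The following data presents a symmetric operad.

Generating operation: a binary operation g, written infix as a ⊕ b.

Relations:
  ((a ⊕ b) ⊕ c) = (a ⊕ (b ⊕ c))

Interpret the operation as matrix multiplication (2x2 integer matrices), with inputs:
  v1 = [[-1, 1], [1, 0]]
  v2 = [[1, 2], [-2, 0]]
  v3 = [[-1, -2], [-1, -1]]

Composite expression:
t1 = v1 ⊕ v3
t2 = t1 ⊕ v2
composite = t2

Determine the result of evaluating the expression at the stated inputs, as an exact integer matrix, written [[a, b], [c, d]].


[[-2, 0], [3, -2]]
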